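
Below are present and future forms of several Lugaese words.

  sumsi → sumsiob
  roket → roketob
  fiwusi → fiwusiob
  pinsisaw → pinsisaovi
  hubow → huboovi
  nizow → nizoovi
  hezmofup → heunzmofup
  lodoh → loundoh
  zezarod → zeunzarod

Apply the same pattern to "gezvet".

hubow and lodoh both have last vowel 'o' yet inflect differently (huboovi, loundoh), so the last vowel is not what conditions the rule; the final letter is.
"gezvet" ends in -t. The one such stem in the data (roket → roketob) adds -ob, so the same rule applies.
The other patterns: stems ending in -w drop the final letter and add -ovi; stems ending in -d, -h or -p insert -un- after the first vowel.
So gezvet → gezvetob.

gezvetob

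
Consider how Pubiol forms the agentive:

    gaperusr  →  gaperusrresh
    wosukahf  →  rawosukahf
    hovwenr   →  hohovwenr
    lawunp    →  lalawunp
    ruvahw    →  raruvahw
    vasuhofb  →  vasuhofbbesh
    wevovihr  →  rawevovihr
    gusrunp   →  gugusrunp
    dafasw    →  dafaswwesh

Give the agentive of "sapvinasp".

wevovihr and hovwenr both end in -r yet inflect differently (rawevovihr, hohovwenr), so the final letter is not what conditions the rule; the second-to-last letter is.
"sapvinasp" has second-to-last letter 's'. The stems whose second-to-last letter is 's' (gaperusr → gaperusrresh, dafasw → dafaswwesh) double the final consonant and add -esh.
So sapvinasp → sapvinasppesh.

sapvinasppesh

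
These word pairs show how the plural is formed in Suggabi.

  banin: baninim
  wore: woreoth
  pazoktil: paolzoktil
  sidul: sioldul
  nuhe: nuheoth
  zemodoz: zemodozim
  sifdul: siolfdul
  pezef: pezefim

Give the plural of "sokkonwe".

wore and pezef both have last vowel 'e' yet inflect differently (woreoth, pezefim), so the last vowel is not what conditions the rule; the final letter is.
"sokkonwe" ends in -e. The stems ending in -e (wore → woreoth, nuhe → nuheoth) add -oth.
The other patterns: stems ending in -l insert -ol- after the first vowel; stems ending in -f, -n or -z add -im.
So sokkonwe → sokkonweoth.

sokkonweoth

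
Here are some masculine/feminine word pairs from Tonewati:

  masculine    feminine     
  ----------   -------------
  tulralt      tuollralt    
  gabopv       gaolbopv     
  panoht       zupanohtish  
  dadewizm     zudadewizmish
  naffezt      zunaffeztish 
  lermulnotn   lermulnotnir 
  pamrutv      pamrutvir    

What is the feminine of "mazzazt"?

tulralt and panoht both end in -t yet inflect differently (tuollralt, zupanohtish), so the final letter is not what conditions the rule; the second-to-last letter is.
"mazzazt" has second-to-last letter 'z'. The stems whose second-to-last letter is 'z' (dadewizm → zudadewizmish, naffezt → zunaffeztish) add zu- … -ish around the stem.
So mazzazt → zumazzaztish.

zumazzaztish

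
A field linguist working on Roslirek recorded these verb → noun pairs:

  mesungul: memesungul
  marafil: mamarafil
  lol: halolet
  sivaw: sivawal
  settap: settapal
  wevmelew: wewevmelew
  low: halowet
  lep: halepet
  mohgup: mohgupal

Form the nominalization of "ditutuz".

"ditutuz" has 3 vowels. The stems with 3 vowels (mesungul → memesungul, wevmelew → wewevmelew, marafil → mamarafil) repeat the first consonant+vowel as a prefix.
The other patterns: stems with 1 vowel add ha- … -et around the stem; stems with 2 vowels add -al.
So ditutuz → diditutuz.

diditutuz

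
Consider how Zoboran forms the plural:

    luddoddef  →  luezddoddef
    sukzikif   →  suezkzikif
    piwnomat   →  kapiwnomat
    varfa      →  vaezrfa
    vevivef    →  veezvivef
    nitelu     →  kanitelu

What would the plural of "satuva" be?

piwnomat and varfa both have last vowel 'a' yet inflect differently (kapiwnomat, vaezrfa), so the last vowel is not what conditions the rule; the final letter is.
"satuva" ends in -a. The one such stem in the data (varfa → vaezrfa) inserts -ez- after the first vowel (as do sukzikif, luddoddef), so the same rule applies.
The other pattern: stems ending in -t or -u add the prefix ka-.
So satuva → saeztuva.

saeztuva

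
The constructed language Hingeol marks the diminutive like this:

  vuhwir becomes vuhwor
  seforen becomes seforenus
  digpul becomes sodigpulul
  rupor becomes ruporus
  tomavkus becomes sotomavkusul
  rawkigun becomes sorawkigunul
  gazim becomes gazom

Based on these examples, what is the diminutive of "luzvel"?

vuhwir and rupor both end in -r yet inflect differently (vuhwor, ruporus), so the final letter is not what conditions the rule; the last vowel is.
"luzvel" has last vowel 'e'. The one such stem in the data (seforen → seforenus) adds -us, so the same rule applies.
So luzvel → luzvelus.

luzvelus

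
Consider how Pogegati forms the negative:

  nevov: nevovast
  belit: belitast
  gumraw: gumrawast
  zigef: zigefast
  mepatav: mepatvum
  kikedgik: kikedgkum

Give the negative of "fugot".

"fugot" has 2 vowels. The stems with 2 vowels (nevov → nevovast, belit → belitast, gumraw → gumrawast) add -ast.
The other pattern: stems with 3 vowels delete the last vowel and add -um.
So fugot → fugotast.

fugotast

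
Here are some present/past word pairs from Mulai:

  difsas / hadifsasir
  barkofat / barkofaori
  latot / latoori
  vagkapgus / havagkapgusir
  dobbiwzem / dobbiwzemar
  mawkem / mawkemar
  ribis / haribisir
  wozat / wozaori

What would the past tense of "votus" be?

barkofat and difsas both have last vowel 'a' yet inflect differently (barkofaori, hadifsasir), so the last vowel is not what conditions the rule; the final letter is.
"votus" ends in -s. The stems ending in -s (difsas → hadifsasir, vagkapgus → havagkapgusir, ribis → haribisir) add ha- … -ir around the stem.
The other patterns: stems ending in -t drop the final letter and add -ori; stems ending in -m add -ar.
So votus → havotusir.

havotusir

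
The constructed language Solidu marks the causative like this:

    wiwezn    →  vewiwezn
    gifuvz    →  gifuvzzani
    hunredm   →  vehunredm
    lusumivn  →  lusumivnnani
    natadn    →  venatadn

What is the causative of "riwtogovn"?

"riwtogovn" has second-to-last letter 'v'. The stems whose second-to-last letter is 'v' (lusumivn → lusumivnnani, gifuvz → gifuvzzani) double the final consonant and add -ani.
The other pattern: stems whose second-to-last letter is 'd' or 'z' add the prefix ve-.
So riwtogovn → riwtogovnnani.

riwtogovnnani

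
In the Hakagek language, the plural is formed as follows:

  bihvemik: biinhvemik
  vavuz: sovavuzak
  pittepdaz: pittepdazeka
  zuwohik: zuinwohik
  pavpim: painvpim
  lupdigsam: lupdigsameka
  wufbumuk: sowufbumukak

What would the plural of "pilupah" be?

pilupaheka

pittepdaz and vavuz both end in -z yet inflect differently (pittepdazeka, sovavuzak), so the final letter is not what conditions the rule; the last vowel is.
"pilupah" has last vowel 'a'. The stems whose last vowel is 'a' (pittepdaz → pittepdazeka, lupdigsam → lupdigsameka) add -eka.
So pilupah → pilupaheka.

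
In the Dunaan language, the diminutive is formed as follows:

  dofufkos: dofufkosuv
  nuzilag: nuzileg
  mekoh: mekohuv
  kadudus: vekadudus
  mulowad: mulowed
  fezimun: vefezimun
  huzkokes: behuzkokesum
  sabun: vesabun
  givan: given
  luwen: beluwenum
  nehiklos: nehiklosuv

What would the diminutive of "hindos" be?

hindosuv

givan and luwen both end in -n yet inflect differently (given, beluwenum), so the final letter is not what conditions the rule; the last vowel is.
"hindos" has last vowel 'o'. The stems whose last vowel is 'o' (dofufkos → dofufkosuv, mekoh → mekohuv, nehiklos → nehiklosuv) add -uv.
The other patterns: stems whose last vowel is 'a' change the last vowel to 'e'; stems whose last vowel is 'e' add be- … -um around the stem; stems whose last vowel is 'u' add the prefix ve-.
So hindos → hindosuv.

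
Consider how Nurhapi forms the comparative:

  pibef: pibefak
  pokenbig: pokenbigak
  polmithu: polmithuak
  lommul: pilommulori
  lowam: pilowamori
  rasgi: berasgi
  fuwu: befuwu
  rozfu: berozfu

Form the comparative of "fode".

polmithu and fuwu both end in -u yet inflect differently (polmithuak, befuwu), so the final letter is not what conditions the rule; the first letter is.
"fode" begins with f-. The one such stem in the data (fuwu → befuwu) adds the prefix be-, so the same rule applies.
So fode → befode.

befode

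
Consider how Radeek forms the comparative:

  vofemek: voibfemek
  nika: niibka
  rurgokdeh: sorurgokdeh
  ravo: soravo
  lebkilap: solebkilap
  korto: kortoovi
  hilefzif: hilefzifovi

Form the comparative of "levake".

"levake" begins with l-. The one such stem in the data (lebkilap → solebkilap) adds the prefix so-, so the same rule applies.
The other patterns: stems beginning with n- or v- insert -ib- after the first vowel; stems beginning with h- or k- add -ovi.
So levake → solevake.

solevake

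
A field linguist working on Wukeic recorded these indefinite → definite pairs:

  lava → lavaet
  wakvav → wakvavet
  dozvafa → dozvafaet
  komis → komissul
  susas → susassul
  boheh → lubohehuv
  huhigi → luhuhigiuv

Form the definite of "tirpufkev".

lava and susas both have last vowel 'a' yet inflect differently (lavaet, susassul), so the last vowel is not what conditions the rule; the final letter is.
"tirpufkev" ends in -v. The one such stem in the data (wakvav → wakvavet) adds -et, so the same rule applies.
So tirpufkev → tirpufkevet.

tirpufkevet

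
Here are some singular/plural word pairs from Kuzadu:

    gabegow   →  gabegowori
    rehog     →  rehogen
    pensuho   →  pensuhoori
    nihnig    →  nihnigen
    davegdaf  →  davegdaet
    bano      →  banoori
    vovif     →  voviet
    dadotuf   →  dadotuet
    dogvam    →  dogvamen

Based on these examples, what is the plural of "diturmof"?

diturmoet

vovif and nihnig both have last vowel 'i' yet inflect differently (voviet, nihnigen), so the last vowel is not what conditions the rule; the final letter is.
"diturmof" ends in -f. The stems ending in -f (dadotuf → dadotuet, davegdaf → davegdaet, vovif → voviet) drop the final letter and add -et.
The other patterns: stems ending in -o or -w add -ori; stems ending in -g or -m add -en.
So diturmof → diturmoet.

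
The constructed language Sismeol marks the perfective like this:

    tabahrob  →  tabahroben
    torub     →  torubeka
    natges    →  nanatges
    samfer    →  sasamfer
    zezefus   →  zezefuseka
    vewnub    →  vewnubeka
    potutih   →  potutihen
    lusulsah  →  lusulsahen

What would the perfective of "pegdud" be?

pegdudeka

zezefus and natges both end in -s yet inflect differently (zezefuseka, nanatges), so the final letter is not what conditions the rule; the last vowel is.
"pegdud" has last vowel 'u'. The stems whose last vowel is 'u' (zezefus → zezefuseka, torub → torubeka, vewnub → vewnubeka) add -eka.
The other patterns: stems whose last vowel is 'e' repeat the first consonant+vowel as a prefix; stems whose last vowel is 'a', 'i' or 'o' add -en.
So pegdud → pegdudeka.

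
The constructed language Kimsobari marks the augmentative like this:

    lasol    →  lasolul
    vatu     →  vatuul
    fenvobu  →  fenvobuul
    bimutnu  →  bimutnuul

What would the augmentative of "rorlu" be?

rorluul

Every pair shown (lasol → lasolul, vatu → vatuul, fenvobu → fenvobuul, …) follows the same rule: add -ul.
So rorlu → rorluul.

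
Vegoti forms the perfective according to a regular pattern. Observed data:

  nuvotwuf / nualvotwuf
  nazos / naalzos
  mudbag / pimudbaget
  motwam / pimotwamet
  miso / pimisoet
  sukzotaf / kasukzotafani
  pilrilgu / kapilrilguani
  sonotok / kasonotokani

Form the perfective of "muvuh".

"muvuh" begins with m-. The stems beginning with m- (mudbag → pimudbaget, motwam → pimotwamet, miso → pimisoet) add pi- … -et around the stem.
The other patterns: stems beginning with n- insert -al- after the first vowel; stems beginning with p- or s- add ka- … -ani around the stem.
So muvuh → pimuvuhet.

pimuvuhet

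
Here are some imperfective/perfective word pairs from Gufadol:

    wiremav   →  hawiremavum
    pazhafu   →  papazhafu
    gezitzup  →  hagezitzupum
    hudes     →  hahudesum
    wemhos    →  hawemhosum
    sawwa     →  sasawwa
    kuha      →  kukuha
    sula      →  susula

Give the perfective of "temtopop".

pazhafu and gezitzup both have last vowel 'u' yet inflect differently (papazhafu, hagezitzupum), so the last vowel is not what conditions the rule; whether the stem ends in a vowel or a consonant is.
"temtopop" ends in a consonant. The stems ending in a consonant (gezitzup → hagezitzupum, wiremav → hawiremavum, wemhos → hawemhosum) add ha- … -um around the stem.
So temtopop → hatemtopopum.

hatemtopopum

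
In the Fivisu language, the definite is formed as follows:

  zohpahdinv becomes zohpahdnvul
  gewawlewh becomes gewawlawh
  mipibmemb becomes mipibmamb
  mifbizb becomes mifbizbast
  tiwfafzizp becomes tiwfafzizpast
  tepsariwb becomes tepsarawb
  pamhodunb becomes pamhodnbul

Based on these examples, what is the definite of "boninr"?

pamhodunb and mifbizb both end in -b yet inflect differently (pamhodnbul, mifbizbast), so the final letter is not what conditions the rule; the second-to-last letter is.
"boninr" has second-to-last letter 'n'. The stems whose second-to-last letter is 'n' (pamhodunb → pamhodnbul, zohpahdinv → zohpahdnvul) delete the last vowel and add -ul.
The other patterns: stems whose second-to-last letter is 'z' add -ast; stems whose second-to-last letter is 'm' or 'w' change the last vowel to 'a'.
So boninr → bonnrul.

bonnrul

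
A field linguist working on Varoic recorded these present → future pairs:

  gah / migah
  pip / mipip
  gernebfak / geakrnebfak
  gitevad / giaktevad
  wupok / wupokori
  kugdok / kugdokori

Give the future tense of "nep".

minep

"nep" has 1 vowel. The stems with 1 vowel (gah → migah, pip → mipip) add the prefix mi-.
The other patterns: stems with 2 vowels add -ori; stems with 3 vowels insert -ak- after the first vowel.
So nep → minep.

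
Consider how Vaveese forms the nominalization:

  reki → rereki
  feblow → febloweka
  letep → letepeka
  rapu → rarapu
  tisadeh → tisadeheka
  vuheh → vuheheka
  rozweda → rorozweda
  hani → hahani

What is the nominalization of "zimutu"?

zizimutu

rozweda and tisadeh both have 3 vowels yet inflect differently (rorozweda, tisadeheka), so the number of vowels is not what conditions the rule; whether the stem ends in a vowel or a consonant is.
"zimutu" ends in a vowel. The stems ending in a vowel (reki → rereki, hani → hahani, rozweda → rorozweda) repeat the first consonant+vowel as a prefix.
So zimutu → zizimutu.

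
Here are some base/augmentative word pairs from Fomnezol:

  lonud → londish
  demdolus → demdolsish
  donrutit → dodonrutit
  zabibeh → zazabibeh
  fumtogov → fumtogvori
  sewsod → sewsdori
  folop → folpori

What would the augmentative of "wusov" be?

"wusov" has last vowel 'o'. The stems whose last vowel is 'o' (fumtogov → fumtogvori, sewsod → sewsdori, folop → folpori) delete the last vowel and add -ori.
So wusov → wusvori.

wusvori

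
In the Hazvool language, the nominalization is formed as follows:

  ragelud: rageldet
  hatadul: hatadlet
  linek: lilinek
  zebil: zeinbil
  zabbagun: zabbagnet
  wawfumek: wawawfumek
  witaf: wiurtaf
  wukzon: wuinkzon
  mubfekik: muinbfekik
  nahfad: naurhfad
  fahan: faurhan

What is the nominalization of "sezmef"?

ragelud and nahfad both end in -d yet inflect differently (rageldet, naurhfad), so the final letter is not what conditions the rule; the last vowel is.
"sezmef" has last vowel 'e'. The stems whose last vowel is 'e' (linek → lilinek, wawfumek → wawawfumek) repeat the first consonant+vowel as a prefix.
So sezmef → sesezmef.

sesezmef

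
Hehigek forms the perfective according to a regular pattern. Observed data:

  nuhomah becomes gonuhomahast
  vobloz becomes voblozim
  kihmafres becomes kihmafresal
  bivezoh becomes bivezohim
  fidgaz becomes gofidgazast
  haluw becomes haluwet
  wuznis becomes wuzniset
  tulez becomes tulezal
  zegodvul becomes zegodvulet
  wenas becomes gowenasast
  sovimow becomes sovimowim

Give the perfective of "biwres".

biwresal

kihmafres and wenas both end in -s yet inflect differently (kihmafresal, gowenasast), so the final letter is not what conditions the rule; the last vowel is.
"biwres" has last vowel 'e'. The stems whose last vowel is 'e' (tulez → tulezal, kihmafres → kihmafresal) add -al.
The other patterns: stems whose last vowel is 'a' add go- … -ast around the stem; stems whose last vowel is 'o' add -im; stems whose last vowel is 'i' or 'u' add -et.
So biwres → biwresal.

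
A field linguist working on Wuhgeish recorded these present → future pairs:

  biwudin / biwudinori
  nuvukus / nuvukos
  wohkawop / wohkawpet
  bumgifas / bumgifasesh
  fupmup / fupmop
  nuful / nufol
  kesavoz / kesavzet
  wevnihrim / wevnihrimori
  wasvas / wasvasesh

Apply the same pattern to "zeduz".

zedoz

fupmup and wohkawop both end in -p yet inflect differently (fupmop, wohkawpet), so the final letter is not what conditions the rule; the last vowel is.
"zeduz" has last vowel 'u'. The stems whose last vowel is 'u' (nuvukus → nuvukos, nuful → nufol, fupmup → fupmop) change the last vowel to 'o'.
The other patterns: stems whose last vowel is 'i' add -ori; stems whose last vowel is 'o' delete the last vowel and add -et; stems whose last vowel is 'a' add -esh.
So zeduz → zedoz.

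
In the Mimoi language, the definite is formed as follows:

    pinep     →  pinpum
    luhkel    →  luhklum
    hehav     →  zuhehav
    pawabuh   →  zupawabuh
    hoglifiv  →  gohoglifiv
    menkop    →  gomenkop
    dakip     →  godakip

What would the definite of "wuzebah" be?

"wuzebah" has last vowel 'a'. The one such stem in the data (hehav → zuhehav) adds the prefix zu-, so the same rule applies.
So wuzebah → zuwuzebah.

zuwuzebah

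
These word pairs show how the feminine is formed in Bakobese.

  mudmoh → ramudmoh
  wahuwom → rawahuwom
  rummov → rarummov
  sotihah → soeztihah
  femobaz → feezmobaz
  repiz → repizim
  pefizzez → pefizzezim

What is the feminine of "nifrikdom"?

ranifrikdom

mudmoh and sotihah both end in -h yet inflect differently (ramudmoh, soeztihah), so the final letter is not what conditions the rule; the last vowel is.
"nifrikdom" has last vowel 'o'. The stems whose last vowel is 'o' (mudmoh → ramudmoh, wahuwom → rawahuwom, rummov → rarummov) add the prefix ra-.
So nifrikdom → ranifrikdom.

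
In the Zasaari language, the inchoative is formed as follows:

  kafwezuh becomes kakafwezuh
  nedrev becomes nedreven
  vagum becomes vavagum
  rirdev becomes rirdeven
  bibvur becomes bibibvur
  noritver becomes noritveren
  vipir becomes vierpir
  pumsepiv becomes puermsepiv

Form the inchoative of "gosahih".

goersahih

noritver and bibvur both end in -r yet inflect differently (noritveren, bibibvur), so the final letter is not what conditions the rule; the last vowel is.
"gosahih" has last vowel 'i'. The stems whose last vowel is 'i' (vipir → vierpir, pumsepiv → puermsepiv) insert -er- after the first vowel.
So gosahih → goersahih.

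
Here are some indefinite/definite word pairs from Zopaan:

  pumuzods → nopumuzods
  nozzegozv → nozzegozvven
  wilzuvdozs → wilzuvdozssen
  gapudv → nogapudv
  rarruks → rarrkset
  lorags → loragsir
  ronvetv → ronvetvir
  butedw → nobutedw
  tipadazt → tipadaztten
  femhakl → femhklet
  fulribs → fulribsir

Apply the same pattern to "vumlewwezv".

vumlewwezvven

rarruks and wilzuvdozs both end in -s yet inflect differently (rarrkset, wilzuvdozssen), so the final letter is not what conditions the rule; the second-to-last letter is.
"vumlewwezv" has second-to-last letter 'z'. The stems whose second-to-last letter is 'z' (wilzuvdozs → wilzuvdozssen, tipadazt → tipadaztten, nozzegozv → nozzegozvven) double the final consonant and add -en.
So vumlewwezv → vumlewwezvven.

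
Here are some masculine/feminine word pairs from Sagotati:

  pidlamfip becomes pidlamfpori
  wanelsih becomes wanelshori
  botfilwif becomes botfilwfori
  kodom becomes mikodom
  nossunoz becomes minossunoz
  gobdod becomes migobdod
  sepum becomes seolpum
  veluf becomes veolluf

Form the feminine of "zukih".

kodom and sepum both end in -m yet inflect differently (mikodom, seolpum), so the final letter is not what conditions the rule; the last vowel is.
"zukih" has last vowel 'i'. The stems whose last vowel is 'i' (pidlamfip → pidlamfpori, wanelsih → wanelshori, botfilwif → botfilwfori) delete the last vowel and add -ori.
The other patterns: stems whose last vowel is 'o' add the prefix mi-; stems whose last vowel is 'u' insert -ol- after the first vowel.
So zukih → zukhori.

zukhori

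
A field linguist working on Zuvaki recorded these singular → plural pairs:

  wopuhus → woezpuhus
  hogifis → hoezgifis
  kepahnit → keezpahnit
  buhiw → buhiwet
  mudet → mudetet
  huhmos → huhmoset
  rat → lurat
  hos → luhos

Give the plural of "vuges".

vugeset

"vuges" has 2 vowels. The stems with 2 vowels (huhmos → huhmoset, mudet → mudetet, buhiw → buhiwet) add -et.
So vuges → vugeset.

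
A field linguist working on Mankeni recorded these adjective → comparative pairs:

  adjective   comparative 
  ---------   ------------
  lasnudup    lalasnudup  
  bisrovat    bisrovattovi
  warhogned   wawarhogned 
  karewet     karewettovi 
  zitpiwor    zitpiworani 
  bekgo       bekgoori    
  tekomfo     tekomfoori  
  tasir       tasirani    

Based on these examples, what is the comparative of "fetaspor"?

fetasporani

"fetaspor" ends in -r. The stems ending in -r (zitpiwor → zitpiworani, tasir → tasirani) add -ani.
The other patterns: stems ending in -o add -ori; stems ending in -t double the final consonant and add -ovi; stems ending in -d or -p repeat the first consonant+vowel as a prefix.
So fetaspor → fetasporani.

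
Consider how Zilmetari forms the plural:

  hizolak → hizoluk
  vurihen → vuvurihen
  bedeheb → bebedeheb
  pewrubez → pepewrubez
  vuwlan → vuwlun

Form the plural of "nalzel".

nanalzel

vurihen and vuwlan both end in -n yet inflect differently (vuvurihen, vuwlun), so the final letter is not what conditions the rule; the last vowel is.
"nalzel" has last vowel 'e'. The stems whose last vowel is 'e' (pewrubez → pepewrubez, bedeheb → bebedeheb, vurihen → vuvurihen) repeat the first consonant+vowel as a prefix.
The other pattern: stems whose last vowel is 'a' change the last vowel to 'u'.
So nalzel → nanalzel.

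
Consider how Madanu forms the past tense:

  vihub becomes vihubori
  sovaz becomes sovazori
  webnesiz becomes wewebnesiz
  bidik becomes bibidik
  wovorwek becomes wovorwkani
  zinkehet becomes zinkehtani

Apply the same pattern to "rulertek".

sovaz and webnesiz both end in -z yet inflect differently (sovazori, wewebnesiz), so the final letter is not what conditions the rule; the last vowel is.
"rulertek" has last vowel 'e'. The stems whose last vowel is 'e' (wovorwek → wovorwkani, zinkehet → zinkehtani) delete the last vowel and add -ani.
So rulertek → rulertkani.

rulertkani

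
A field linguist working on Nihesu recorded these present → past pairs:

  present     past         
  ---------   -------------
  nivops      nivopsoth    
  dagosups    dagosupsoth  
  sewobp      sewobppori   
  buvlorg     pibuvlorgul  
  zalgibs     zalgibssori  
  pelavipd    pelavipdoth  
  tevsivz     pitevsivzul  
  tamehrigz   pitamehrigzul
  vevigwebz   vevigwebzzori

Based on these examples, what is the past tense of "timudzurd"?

zalgibs and nivops both end in -s yet inflect differently (zalgibssori, nivopsoth), so the final letter is not what conditions the rule; the second-to-last letter is.
"timudzurd" has second-to-last letter 'r'. The one such stem in the data (buvlorg → pibuvlorgul) adds pi- … -ul around the stem, so the same rule applies.
So timudzurd → pitimudzurdul.

pitimudzurdul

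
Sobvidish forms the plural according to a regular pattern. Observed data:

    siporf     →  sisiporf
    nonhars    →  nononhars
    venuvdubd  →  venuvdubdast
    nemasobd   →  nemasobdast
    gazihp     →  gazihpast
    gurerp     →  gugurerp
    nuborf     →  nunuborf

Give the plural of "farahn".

farahnast

gurerp and gazihp both end in -p yet inflect differently (gugurerp, gazihpast), so the final letter is not what conditions the rule; the second-to-last letter is.
"farahn" has second-to-last letter 'h'. The one such stem in the data (gazihp → gazihpast) adds -ast, so the same rule applies.
So farahn → farahnast.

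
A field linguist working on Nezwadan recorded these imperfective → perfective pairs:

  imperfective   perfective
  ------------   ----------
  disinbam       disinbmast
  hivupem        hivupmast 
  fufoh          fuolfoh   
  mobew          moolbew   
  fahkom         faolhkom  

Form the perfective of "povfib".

poolvfib

disinbam and fahkom both end in -m yet inflect differently (disinbmast, faolhkom), so the final letter is not what conditions the rule; the number of vowels is.
"povfib" has 2 vowels. The stems with 2 vowels (fufoh → fuolfoh, mobew → moolbew, fahkom → faolhkom) insert -ol- after the first vowel.
The other pattern: stems with 3 vowels delete the last vowel and add -ast.
So povfib → poolvfib.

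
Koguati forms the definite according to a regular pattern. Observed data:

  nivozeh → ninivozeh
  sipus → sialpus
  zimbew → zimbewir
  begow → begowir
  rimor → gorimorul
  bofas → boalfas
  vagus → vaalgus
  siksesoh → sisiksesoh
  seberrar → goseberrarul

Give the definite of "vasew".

vasewir

begow and rimor both have last vowel 'o' yet inflect differently (begowir, gorimorul), so the last vowel is not what conditions the rule; the final letter is.
"vasew" ends in -w. The stems ending in -w (zimbew → zimbewir, begow → begowir) add -ir.
The other patterns: stems ending in -s insert -al- after the first vowel; stems ending in -r add go- … -ul around the stem; stems ending in -h repeat the first consonant+vowel as a prefix.
So vasew → vasewir.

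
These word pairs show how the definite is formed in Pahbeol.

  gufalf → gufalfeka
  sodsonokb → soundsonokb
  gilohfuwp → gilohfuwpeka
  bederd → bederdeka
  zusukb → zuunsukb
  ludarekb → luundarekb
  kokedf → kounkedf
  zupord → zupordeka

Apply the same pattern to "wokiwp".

wokiwpeka

"wokiwp" has second-to-last letter 'w'. The one such stem in the data (gilohfuwp → gilohfuwpeka) adds -eka, so the same rule applies.
The other pattern: stems whose second-to-last letter is 'd' or 'k' insert -un- after the first vowel.
So wokiwp → wokiwpeka.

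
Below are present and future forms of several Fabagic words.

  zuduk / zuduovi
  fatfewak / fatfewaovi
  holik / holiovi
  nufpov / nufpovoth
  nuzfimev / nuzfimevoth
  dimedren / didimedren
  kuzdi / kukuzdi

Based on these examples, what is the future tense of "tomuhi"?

totomuhi

nuzfimev and dimedren both have last vowel 'e' yet inflect differently (nuzfimevoth, didimedren), so the last vowel is not what conditions the rule; the final letter is.
"tomuhi" ends in -i. The one such stem in the data (kuzdi → kukuzdi) repeats the first consonant+vowel as a prefix (as does dimedren), so the same rule applies.
The other patterns: stems ending in -k drop the final letter and add -ovi; stems ending in -v add -oth.
So tomuhi → totomuhi.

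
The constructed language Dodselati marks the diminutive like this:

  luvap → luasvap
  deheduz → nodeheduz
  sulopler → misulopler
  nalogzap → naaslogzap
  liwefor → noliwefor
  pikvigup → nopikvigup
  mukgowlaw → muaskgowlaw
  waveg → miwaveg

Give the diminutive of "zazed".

luvap and pikvigup both end in -p yet inflect differently (luasvap, nopikvigup), so the final letter is not what conditions the rule; the last vowel is.
"zazed" has last vowel 'e'. The stems whose last vowel is 'e' (waveg → miwaveg, sulopler → misulopler) add the prefix mi-.
The other patterns: stems whose last vowel is 'a' insert -as- after the first vowel; stems whose last vowel is 'o' or 'u' add the prefix no-.
So zazed → mizazed.

mizazed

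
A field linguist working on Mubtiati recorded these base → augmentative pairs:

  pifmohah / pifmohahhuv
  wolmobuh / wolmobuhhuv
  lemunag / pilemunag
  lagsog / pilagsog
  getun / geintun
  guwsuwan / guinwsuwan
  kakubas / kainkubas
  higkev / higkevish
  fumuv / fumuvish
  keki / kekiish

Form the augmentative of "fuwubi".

fuwubiish

pifmohah and lemunag both have last vowel 'a' yet inflect differently (pifmohahhuv, pilemunag), so the last vowel is not what conditions the rule; the final letter is.
"fuwubi" ends in -i. The one such stem in the data (keki → kekiish) adds -ish, so the same rule applies.
So fuwubi → fuwubiish.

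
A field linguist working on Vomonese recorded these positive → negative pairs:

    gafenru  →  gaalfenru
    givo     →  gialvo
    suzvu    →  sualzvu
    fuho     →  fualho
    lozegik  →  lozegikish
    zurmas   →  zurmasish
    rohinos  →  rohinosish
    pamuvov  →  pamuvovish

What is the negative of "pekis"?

"pekis" ends in a consonant. The stems ending in a consonant (lozegik → lozegikish, zurmas → zurmasish, rohinos → rohinosish) add -ish.
So pekis → pekisish.

pekisish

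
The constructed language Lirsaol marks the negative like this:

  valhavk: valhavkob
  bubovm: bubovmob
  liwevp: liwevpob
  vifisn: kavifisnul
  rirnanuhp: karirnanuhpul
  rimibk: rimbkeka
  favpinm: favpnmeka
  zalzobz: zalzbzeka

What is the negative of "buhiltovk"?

buhiltovkob

"buhiltovk" has second-to-last letter 'v'. The stems whose second-to-last letter is 'v' (valhavk → valhavkob, bubovm → bubovmob, liwevp → liwevpob) add -ob.
The other patterns: stems whose second-to-last letter is 'h' or 's' add ka- … -ul around the stem; stems whose second-to-last letter is 'b' or 'n' delete the last vowel and add -eka.
So buhiltovk → buhiltovkob.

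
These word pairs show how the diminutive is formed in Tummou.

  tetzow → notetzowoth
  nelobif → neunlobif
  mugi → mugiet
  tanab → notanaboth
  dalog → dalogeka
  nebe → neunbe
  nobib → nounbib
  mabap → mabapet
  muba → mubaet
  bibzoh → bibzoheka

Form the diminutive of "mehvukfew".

mehvukfewet

nobib and tanab both end in -b yet inflect differently (nounbib, notanaboth), so the final letter is not what conditions the rule; the first letter is.
"mehvukfew" begins with m-. The stems beginning with m- (muba → mubaet, mugi → mugiet, mabap → mabapet) add -et.
The other patterns: stems beginning with n- insert -un- after the first vowel; stems beginning with t- add no- … -oth around the stem; stems beginning with b- or d- add -eka.
So mehvukfew → mehvukfewet.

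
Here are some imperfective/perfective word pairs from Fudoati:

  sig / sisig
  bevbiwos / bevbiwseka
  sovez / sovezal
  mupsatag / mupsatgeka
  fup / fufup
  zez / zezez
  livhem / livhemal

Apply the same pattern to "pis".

"pis" has 1 vowel. The stems with 1 vowel (zez → zezez, fup → fufup, sig → sisig) repeat the first consonant+vowel as a prefix.
So pis → pipis.

pipis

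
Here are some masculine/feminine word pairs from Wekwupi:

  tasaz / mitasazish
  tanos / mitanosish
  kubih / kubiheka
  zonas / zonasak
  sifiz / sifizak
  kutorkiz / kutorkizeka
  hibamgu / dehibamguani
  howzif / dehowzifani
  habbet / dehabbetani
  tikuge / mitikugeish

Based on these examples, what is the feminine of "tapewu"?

kutorkiz and tasaz both end in -z yet inflect differently (kutorkizeka, mitasazish), so the final letter is not what conditions the rule; the first letter is.
"tapewu" begins with t-. The stems beginning with t- (tikuge → mitikugeish, tanos → mitanosish, tasaz → mitasazish) add mi- … -ish around the stem.
So tapewu → mitapewuish.

mitapewuish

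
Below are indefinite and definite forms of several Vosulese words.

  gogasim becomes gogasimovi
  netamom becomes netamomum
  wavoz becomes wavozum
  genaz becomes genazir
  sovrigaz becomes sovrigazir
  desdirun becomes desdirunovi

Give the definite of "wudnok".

wavoz and sovrigaz both end in -z yet inflect differently (wavozum, sovrigazir), so the final letter is not what conditions the rule; the last vowel is.
"wudnok" has last vowel 'o'. The stems whose last vowel is 'o' (wavoz → wavozum, netamom → netamomum) add -um.
The other patterns: stems whose last vowel is 'a' add -ir; stems whose last vowel is 'i' or 'u' add -ovi.
So wudnok → wudnokum.

wudnokum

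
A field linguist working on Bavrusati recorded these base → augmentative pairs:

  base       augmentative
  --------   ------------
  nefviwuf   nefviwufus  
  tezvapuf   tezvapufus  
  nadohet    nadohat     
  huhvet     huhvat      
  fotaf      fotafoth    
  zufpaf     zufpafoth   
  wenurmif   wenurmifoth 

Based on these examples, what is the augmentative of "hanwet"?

nefviwuf and fotaf both end in -f yet inflect differently (nefviwufus, fotafoth), so the final letter is not what conditions the rule; the last vowel is.
"hanwet" has last vowel 'e'. The stems whose last vowel is 'e' (nadohet → nadohat, huhvet → huhvat) change the last vowel to 'a'.
The other patterns: stems whose last vowel is 'u' add -us; stems whose last vowel is 'a' or 'i' add -oth.
So hanwet → hanwat.

hanwat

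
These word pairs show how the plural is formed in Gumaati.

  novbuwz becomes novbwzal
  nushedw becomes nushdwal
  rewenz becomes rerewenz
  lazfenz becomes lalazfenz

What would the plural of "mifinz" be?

mimifinz

novbuwz and rewenz both end in -z yet inflect differently (novbwzal, rerewenz), so the final letter is not what conditions the rule; the second-to-last letter is.
"mifinz" has second-to-last letter 'n'. The stems whose second-to-last letter is 'n' (rewenz → rerewenz, lazfenz → lalazfenz) repeat the first consonant+vowel as a prefix.
The other pattern: stems whose second-to-last letter is 'd' or 'w' delete the last vowel and add -al.
So mifinz → mimifinz.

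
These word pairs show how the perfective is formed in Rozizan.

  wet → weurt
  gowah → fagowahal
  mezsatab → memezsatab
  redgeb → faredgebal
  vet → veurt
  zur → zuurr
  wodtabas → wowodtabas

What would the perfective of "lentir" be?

falentiral

"lentir" has 2 vowels. The stems with 2 vowels (gowah → fagowahal, redgeb → faredgebal) add fa- … -al around the stem.
The other patterns: stems with 1 vowel insert -ur- after the first vowel; stems with 3 vowels repeat the first consonant+vowel as a prefix.
So lentir → falentiral.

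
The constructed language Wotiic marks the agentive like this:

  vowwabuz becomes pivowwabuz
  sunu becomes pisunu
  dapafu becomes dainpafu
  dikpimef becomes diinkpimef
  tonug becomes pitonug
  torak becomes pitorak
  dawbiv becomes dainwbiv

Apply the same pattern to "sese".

pisese

"sese" begins with s-. The one such stem in the data (sunu → pisunu) adds the prefix pi-, so the same rule applies.
The other pattern: stems beginning with d- insert -in- after the first vowel.
So sese → pisese.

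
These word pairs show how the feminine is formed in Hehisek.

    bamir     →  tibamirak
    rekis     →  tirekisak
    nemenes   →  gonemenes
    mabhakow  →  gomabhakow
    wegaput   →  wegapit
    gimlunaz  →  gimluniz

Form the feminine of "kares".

rekis and nemenes both end in -s yet inflect differently (tirekisak, gonemenes), so the final letter is not what conditions the rule; the last vowel is.
"kares" has last vowel 'e'. The one such stem in the data (nemenes → gonemenes) adds the prefix go-, so the same rule applies.
The other patterns: stems whose last vowel is 'i' add ti- … -ak around the stem; stems whose last vowel is 'a' or 'u' change the last vowel to 'i'.
So kares → gokares.

gokares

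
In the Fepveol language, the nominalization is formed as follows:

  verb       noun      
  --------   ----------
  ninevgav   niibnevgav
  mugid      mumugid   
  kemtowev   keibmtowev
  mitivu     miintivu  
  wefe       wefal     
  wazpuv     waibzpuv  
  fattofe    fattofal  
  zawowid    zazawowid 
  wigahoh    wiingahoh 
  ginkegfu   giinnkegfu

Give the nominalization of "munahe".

"munahe" ends in -e. The stems ending in -e (wefe → wefal, fattofe → fattofal) drop the final letter and add -al.
So munahe → munahal.

munahal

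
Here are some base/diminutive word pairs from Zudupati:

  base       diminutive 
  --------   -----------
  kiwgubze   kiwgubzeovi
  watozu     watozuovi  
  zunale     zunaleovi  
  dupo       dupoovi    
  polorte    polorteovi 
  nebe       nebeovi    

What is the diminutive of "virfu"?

Every pair shown (kiwgubze → kiwgubzeovi, watozu → watozuovi, zunale → zunaleovi, …) follows the same rule: add -ovi.
So virfu → virfuovi.

virfuovi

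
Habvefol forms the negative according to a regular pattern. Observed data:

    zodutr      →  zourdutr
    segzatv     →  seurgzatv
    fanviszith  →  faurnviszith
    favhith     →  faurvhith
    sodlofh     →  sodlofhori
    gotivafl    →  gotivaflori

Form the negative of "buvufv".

fanviszith and sodlofh both end in -h yet inflect differently (faurnviszith, sodlofhori), so the final letter is not what conditions the rule; the second-to-last letter is.
"buvufv" has second-to-last letter 'f'. The stems whose second-to-last letter is 'f' (sodlofh → sodlofhori, gotivafl → gotivaflori) add -ori.
The other pattern: stems whose second-to-last letter is 't' insert -ur- after the first vowel.
So buvufv → buvufvori.

buvufvori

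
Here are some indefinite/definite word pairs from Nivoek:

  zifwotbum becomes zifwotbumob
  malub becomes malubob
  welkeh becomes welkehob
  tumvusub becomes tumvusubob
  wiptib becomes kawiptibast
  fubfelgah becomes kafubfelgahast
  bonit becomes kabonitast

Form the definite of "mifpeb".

"mifpeb" has last vowel 'e'. The one such stem in the data (welkeh → welkehob) adds -ob, so the same rule applies.
The other pattern: stems whose last vowel is 'a' or 'i' add ka- … -ast around the stem.
So mifpeb → mifpebob.

mifpebob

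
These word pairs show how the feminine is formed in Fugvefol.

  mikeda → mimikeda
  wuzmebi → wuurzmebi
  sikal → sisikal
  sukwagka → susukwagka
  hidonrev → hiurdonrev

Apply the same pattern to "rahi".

"rahi" ends in -i. The one such stem in the data (wuzmebi → wuurzmebi) inserts -ur- after the first vowel (as does hidonrev), so the same rule applies.
So rahi → raurhi.

raurhi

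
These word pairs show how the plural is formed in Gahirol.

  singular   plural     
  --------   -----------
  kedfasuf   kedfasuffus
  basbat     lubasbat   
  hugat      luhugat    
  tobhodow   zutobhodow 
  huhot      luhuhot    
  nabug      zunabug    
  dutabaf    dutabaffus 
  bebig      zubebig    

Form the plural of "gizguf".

dutabaf and hugat both have last vowel 'a' yet inflect differently (dutabaffus, luhugat), so the last vowel is not what conditions the rule; the final letter is.
"gizguf" ends in -f. The stems ending in -f (dutabaf → dutabaffus, kedfasuf → kedfasuffus) double the final consonant and add -us.
So gizguf → gizguffus.

gizguffus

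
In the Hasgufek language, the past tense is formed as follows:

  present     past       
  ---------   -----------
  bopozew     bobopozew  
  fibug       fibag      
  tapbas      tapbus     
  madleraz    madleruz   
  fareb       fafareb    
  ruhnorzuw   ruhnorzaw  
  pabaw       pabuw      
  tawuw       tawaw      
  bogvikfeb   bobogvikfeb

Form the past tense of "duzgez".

duduzgez

"duzgez" has last vowel 'e'. The stems whose last vowel is 'e' (bogvikfeb → bobogvikfeb, fareb → fafareb, bopozew → bobopozew) repeat the first consonant+vowel as a prefix.
The other patterns: stems whose last vowel is 'u' change the last vowel to 'a'; stems whose last vowel is 'a' change the last vowel to 'u'.
So duzgez → duduzgez.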